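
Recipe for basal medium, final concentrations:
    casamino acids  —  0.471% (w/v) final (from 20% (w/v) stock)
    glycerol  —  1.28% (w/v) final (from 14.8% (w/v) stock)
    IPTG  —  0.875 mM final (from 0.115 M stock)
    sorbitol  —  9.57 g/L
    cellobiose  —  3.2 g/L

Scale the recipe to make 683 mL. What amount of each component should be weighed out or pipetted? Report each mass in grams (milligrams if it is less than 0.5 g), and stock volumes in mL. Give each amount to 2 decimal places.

casamino acids 16.08 mL; glycerol 59.07 mL; IPTG 5.20 mL; sorbitol 6.54 g; cellobiose 2.19 g

Working volume: 683 mL = 0.683 L.
casamino acids: dilute stock: 0.471% ÷ 20% × 683 mL = 16.08 mL
glycerol: dilute stock: 1.28% ÷ 14.8% × 683 mL = 59.07 mL
IPTG: dilute stock: 0.875 mM × 683 mL ÷ 115 mM = 5.20 mL
sorbitol: 9.57 g/L × 0.683 L = 6.54 g
cellobiose: 3.2 g/L × 0.683 L = 2.19 g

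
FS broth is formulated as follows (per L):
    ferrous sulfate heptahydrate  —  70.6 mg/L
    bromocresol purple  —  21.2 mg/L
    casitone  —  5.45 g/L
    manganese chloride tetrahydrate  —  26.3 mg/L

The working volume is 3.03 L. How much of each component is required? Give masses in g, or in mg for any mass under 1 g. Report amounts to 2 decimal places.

Working volume: 3.03 L.
ferrous sulfate heptahydrate: 70.6 mg/L × 3.03 L = 213.92 mg
bromocresol purple: 21.2 mg/L × 3.03 L = 64.24 mg
casitone: 5.45 g/L × 3.03 L = 16.51 g
manganese chloride tetrahydrate: 26.3 mg/L × 3.03 L = 79.69 mg

ferrous sulfate heptahydrate 213.92 mg; bromocresol purple 64.24 mg; casitone 16.51 g; manganese chloride tetrahydrate 79.69 mg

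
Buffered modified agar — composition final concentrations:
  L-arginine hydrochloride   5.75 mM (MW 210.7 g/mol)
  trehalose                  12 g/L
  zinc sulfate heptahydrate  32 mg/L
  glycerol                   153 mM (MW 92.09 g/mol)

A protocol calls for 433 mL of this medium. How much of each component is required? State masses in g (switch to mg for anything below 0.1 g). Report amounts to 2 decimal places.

Scale factor relative to 1 L: 0.433.
L-arginine hydrochloride: 5.75 mmol/L × 210.7 g/mol × 0.433 L ÷ 1000 = 0.52 g
trehalose: 12 g/L × 0.433 L = 5.20 g
zinc sulfate heptahydrate: 32 mg/L × 0.433 L = 13.86 mg
glycerol: 153 mmol/L × 92.09 g/mol × 0.433 L ÷ 1000 = 6.10 g

L-arginine hydrochloride 0.52 g; trehalose 5.20 g; zinc sulfate heptahydrate 13.86 mg; glycerol 6.10 g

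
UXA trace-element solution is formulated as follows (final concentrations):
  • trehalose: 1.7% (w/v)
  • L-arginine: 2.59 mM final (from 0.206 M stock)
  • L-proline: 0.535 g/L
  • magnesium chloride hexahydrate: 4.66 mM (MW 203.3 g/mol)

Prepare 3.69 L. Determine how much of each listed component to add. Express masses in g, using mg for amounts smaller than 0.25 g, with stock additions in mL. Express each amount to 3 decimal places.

Working volume: 3.69 L.
trehalose: 1.7 g per 100 mL × 3690 mL ÷ 100 = 62.730 g
L-arginine: C1V1 = C2V2 → 2.59 mM × 3690 mL ÷ 206 mM = 46.394 mL
L-proline: 0.535 g/L × 3.69 L = 1.974 g
magnesium chloride hexahydrate: 4.66 mmol/L × 203.3 g/mol × 3.69 L ÷ 1000 = 3.496 g

trehalose 62.730 g; L-arginine 46.394 mL; L-proline 1.974 g; magnesium chloride hexahydrate 3.496 g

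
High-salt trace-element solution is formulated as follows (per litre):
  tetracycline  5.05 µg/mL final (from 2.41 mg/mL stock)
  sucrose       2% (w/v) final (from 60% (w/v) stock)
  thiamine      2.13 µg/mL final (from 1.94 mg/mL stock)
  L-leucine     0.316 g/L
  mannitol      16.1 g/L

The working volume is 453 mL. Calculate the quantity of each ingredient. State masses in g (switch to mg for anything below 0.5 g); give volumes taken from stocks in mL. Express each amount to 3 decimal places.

Scale factor relative to 1 L: 0.453.
tetracycline: C1V1 = C2V2 → 5.05 µg/mL × 453 mL ÷ 2410 µg/mL = 0.949 mL
sucrose: V = C2·V2/C1 = 2% ÷ 60% × 453 mL = 15.100 mL
thiamine: V = C2·V2/C1 = 2.13 µg/mL × 453 mL ÷ 1940 µg/mL = 0.497 mL
L-leucine: 0.316 g/L × 0.453 L = 0.143148 g = 143.148 mg
mannitol: 16.1 g/L × 0.453 L = 7.293 g

tetracycline 0.949 mL; sucrose 15.100 mL; thiamine 0.497 mL; L-leucine 143.148 mg; mannitol 7.293 g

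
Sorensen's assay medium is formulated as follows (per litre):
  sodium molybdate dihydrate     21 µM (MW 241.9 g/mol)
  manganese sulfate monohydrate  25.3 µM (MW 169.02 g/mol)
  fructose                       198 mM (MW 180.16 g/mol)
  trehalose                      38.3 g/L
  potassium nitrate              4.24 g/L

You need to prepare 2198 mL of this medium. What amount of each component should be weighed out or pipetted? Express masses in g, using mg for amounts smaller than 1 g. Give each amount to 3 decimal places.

sodium molybdate dihydrate 11.166 mg; manganese sulfate monohydrate 9.399 mg; fructose 78.406 g; trehalose 84.183 g; potassium nitrate 9.320 g

Scale factor relative to 1 L: 2.198.
sodium molybdate dihydrate: 21 µmol/L × 241.9 g/mol × 2.198 L ÷ 1000 = 11.166 mg
manganese sulfate monohydrate: 25.3 µmol/L × 169.02 g/mol × 2.198 L ÷ 1000 = 9.399 mg
fructose: 198 mmol/L × 180.16 g/mol × 2.198 L ÷ 1000 = 78.406 g
trehalose: 38.3 g/L × 2.198 L = 84.183 g
potassium nitrate: 4.24 g/L × 2.198 L = 9.320 g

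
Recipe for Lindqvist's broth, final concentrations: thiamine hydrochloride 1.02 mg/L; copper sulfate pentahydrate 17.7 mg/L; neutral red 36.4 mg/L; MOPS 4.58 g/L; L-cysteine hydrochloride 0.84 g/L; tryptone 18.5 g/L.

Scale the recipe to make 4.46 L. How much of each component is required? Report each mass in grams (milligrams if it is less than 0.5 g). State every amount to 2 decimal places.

Scale factor relative to 1 L: 4.46.
thiamine hydrochloride: 1.02 mg/L × 4.46 L = 4.55 mg
copper sulfate pentahydrate: 17.7 mg/L × 4.46 L = 78.94 mg
neutral red: 36.4 mg/L × 4.46 L = 162.34 mg
MOPS: 4.58 g/L × 4.46 L = 20.43 g
L-cysteine hydrochloride: 0.84 g/L × 4.46 L = 3.75 g
tryptone: 18.5 g/L × 4.46 L = 82.51 g

thiamine hydrochloride 4.55 mg; copper sulfate pentahydrate 78.94 mg; neutral red 162.34 mg; MOPS 20.43 g; L-cysteine hydrochloride 3.75 g; tryptone 82.51 g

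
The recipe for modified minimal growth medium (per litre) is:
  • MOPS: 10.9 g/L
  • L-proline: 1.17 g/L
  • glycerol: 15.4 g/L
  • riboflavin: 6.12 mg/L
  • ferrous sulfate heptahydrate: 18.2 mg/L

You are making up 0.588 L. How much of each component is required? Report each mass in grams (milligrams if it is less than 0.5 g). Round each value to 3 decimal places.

MOPS 6.409 g; L-proline 0.688 g; glycerol 9.055 g; riboflavin 3.599 mg; ferrous sulfate heptahydrate 10.702 mg

Working volume: 0.588 L.
MOPS: 10.9 g/L × 0.588 L = 6.409 g
L-proline: 1.17 g/L × 0.588 L = 0.688 g
glycerol: 15.4 g/L × 0.588 L = 9.055 g
riboflavin: 6.12 mg/L × 0.588 L = 3.599 mg
ferrous sulfate heptahydrate: 18.2 mg/L × 0.588 L = 10.702 mg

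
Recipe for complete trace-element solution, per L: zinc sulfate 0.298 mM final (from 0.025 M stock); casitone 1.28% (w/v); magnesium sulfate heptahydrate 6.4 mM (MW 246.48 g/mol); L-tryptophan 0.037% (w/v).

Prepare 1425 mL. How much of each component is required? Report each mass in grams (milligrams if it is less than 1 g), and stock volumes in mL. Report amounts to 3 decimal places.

zinc sulfate 16.986 mL; casitone 18.240 g; magnesium sulfate heptahydrate 2.248 g; L-tryptophan 527.250 mg

Scale factor relative to 1 L: 1.425.
zinc sulfate: V = C2·V2/C1 = 0.298 mM × 1425 mL ÷ 25 mM = 16.986 mL
casitone: 1.28 g per 100 mL × 1425 mL ÷ 100 = 18.240 g
magnesium sulfate heptahydrate: 6.4 mmol/L × 246.48 g/mol × 1.425 L ÷ 1000 = 2.248 g
L-tryptophan: 0.037% w/v = 0.37 g/L → 0.37 × 1.425 L = 0.52725 g = 527.250 mg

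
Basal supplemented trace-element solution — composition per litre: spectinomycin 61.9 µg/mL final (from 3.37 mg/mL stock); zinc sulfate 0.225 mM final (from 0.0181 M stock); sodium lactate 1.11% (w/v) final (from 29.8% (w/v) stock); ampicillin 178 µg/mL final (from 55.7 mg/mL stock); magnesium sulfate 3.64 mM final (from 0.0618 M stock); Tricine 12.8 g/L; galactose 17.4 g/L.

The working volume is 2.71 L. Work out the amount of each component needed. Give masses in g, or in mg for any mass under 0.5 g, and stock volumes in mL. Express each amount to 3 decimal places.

spectinomycin 49.777 mL; zinc sulfate 33.688 mL; sodium lactate 100.943 mL; ampicillin 8.660 mL; magnesium sulfate 159.618 mL; Tricine 34.688 g; galactose 47.154 g

Scale factor relative to 1 L: 2.71.
spectinomycin: dilute stock: 61.9 µg/mL × 2710 mL ÷ 3370 µg/mL = 49.777 mL
zinc sulfate: dilute stock: 0.225 mM × 2710 mL ÷ 18.1 mM = 33.688 mL
sodium lactate: dilute stock: 1.11% ÷ 29.8% × 2710 mL = 100.943 mL
ampicillin: dilute stock: 178 µg/mL × 2710 mL ÷ 55700 µg/mL = 8.660 mL
magnesium sulfate: dilute stock: 3.64 mM × 2710 mL ÷ 61.8 mM = 159.618 mL
Tricine: 12.8 g/L × 2.71 L = 34.688 g
galactose: 17.4 g/L × 2.71 L = 47.154 g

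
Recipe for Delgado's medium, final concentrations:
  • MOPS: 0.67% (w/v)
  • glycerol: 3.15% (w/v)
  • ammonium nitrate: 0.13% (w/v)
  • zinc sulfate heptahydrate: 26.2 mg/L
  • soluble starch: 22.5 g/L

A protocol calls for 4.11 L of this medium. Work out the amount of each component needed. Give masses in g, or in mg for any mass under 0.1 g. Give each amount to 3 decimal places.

Scale factor relative to 1 L: 4.11.
MOPS: 0.67 g per 100 mL × 4110 mL ÷ 100 = 27.537 g
glycerol: 3.15 g per 100 mL × 4110 mL ÷ 100 = 129.465 g
ammonium nitrate: 0.13% w/v = 1.3 g/L → 1.3 × 4.11 L = 5.343 g
zinc sulfate heptahydrate: 26.2 mg/L × 4.11 L = 107.682 mg = 0.108 g
soluble starch: 22.5 g/L × 4.11 L = 92.475 g

MOPS 27.537 g; glycerol 129.465 g; ammonium nitrate 5.343 g; zinc sulfate heptahydrate 0.108 g; soluble starch 92.475 g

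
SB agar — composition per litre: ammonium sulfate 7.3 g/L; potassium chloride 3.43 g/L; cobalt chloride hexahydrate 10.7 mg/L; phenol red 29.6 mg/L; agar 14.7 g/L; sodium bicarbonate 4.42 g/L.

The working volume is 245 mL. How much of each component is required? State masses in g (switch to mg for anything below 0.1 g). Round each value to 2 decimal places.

Scale factor relative to 1 L: 0.245.
ammonium sulfate: 7.3 g/L × 0.245 L = 1.79 g
potassium chloride: 3.43 g/L × 0.245 L = 0.84 g
cobalt chloride hexahydrate: 10.7 mg/L × 0.245 L = 2.62 mg
phenol red: 29.6 mg/L × 0.245 L = 7.25 mg
agar: 14.7 g/L × 0.245 L = 3.60 g
sodium bicarbonate: 4.42 g/L × 0.245 L = 1.08 g

ammonium sulfate 1.79 g; potassium chloride 0.84 g; cobalt chloride hexahydrate 2.62 mg; phenol red 7.25 mg; agar 3.60 g; sodium bicarbonate 1.08 g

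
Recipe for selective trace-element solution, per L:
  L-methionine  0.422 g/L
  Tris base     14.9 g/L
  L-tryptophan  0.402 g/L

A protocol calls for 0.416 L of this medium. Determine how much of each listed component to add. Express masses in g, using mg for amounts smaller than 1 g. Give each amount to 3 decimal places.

L-methionine 175.552 mg; Tris base 6.198 g; L-tryptophan 167.232 mg

Working volume: 0.416 L.
L-methionine: 0.422 g/L × 0.416 L = 0.175552 g = 175.552 mg
Tris base: 14.9 g/L × 0.416 L = 6.198 g
L-tryptophan: 0.402 g/L × 0.416 L = 0.167232 g = 167.232 mg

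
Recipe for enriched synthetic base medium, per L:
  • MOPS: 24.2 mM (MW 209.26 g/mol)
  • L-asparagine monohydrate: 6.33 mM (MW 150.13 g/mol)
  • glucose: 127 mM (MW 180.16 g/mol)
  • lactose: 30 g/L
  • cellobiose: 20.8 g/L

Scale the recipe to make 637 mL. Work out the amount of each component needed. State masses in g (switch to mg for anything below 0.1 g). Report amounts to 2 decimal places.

MOPS 3.23 g; L-asparagine monohydrate 0.61 g; glucose 14.57 g; lactose 19.11 g; cellobiose 13.25 g

Target volume = 637 mL = 0.637 L.
MOPS: 24.2 mmol/L × 209.26 g/mol × 0.637 L ÷ 1000 = 3.23 g
L-asparagine monohydrate: 6.33 mmol/L × 150.13 g/mol × 0.637 L ÷ 1000 = 0.61 g
glucose: 127 mmol/L × 180.16 g/mol × 0.637 L ÷ 1000 = 14.57 g
lactose: 30 g/L × 0.637 L = 19.11 g
cellobiose: 20.8 g/L × 0.637 L = 13.25 g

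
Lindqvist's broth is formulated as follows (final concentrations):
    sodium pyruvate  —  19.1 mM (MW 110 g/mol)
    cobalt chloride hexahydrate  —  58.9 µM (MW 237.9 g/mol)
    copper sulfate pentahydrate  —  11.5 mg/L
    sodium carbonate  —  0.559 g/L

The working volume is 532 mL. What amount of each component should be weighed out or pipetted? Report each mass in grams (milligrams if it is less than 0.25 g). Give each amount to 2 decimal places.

sodium pyruvate 1.12 g; cobalt chloride hexahydrate 7.45 mg; copper sulfate pentahydrate 6.12 mg; sodium carbonate 0.30 g

Target volume = 532 mL = 0.532 L.
sodium pyruvate: 19.1 mmol/L × 110 g/mol × 0.532 L ÷ 1000 = 1.12 g
cobalt chloride hexahydrate: 58.9 µmol/L × 237.9 g/mol × 0.532 L ÷ 1000 = 7.45 mg
copper sulfate pentahydrate: 11.5 mg/L × 0.532 L = 6.12 mg
sodium carbonate: 0.559 g/L × 0.532 L = 0.30 g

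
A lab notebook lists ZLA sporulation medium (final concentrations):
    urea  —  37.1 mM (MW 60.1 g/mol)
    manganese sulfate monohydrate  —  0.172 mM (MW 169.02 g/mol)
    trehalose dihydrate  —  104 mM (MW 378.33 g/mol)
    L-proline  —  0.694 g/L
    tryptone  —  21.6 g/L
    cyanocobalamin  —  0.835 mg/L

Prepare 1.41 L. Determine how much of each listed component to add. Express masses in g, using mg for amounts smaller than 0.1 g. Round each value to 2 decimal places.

urea 3.14 g; manganese sulfate monohydrate 40.99 mg; trehalose dihydrate 55.48 g; L-proline 0.98 g; tryptone 30.46 g; cyanocobalamin 1.18 mg

Working volume: 1.41 L.
urea: 37.1 mmol/L × 60.1 g/mol × 1.41 L ÷ 1000 = 3.14 g
manganese sulfate monohydrate: 0.172 mmol/L × 169.02 mg/mmol × 1.41 L = 40.99 mg
trehalose dihydrate: 104 mmol/L × 378.33 g/mol × 1.41 L ÷ 1000 = 55.48 g
L-proline: 0.694 g/L × 1.41 L = 0.98 g
tryptone: 21.6 g/L × 1.41 L = 30.46 g
cyanocobalamin: 0.835 mg/L × 1.41 L = 1.18 mg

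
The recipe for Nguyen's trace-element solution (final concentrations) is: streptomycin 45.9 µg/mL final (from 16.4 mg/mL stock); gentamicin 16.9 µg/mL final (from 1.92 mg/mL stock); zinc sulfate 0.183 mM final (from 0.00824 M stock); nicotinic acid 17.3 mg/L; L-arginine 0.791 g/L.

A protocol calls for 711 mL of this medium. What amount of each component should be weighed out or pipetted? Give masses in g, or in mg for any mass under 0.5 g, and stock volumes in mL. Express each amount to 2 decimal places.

streptomycin 1.99 mL; gentamicin 6.26 mL; zinc sulfate 15.79 mL; nicotinic acid 12.30 mg; L-arginine 0.56 g

Scale factor relative to 1 L: 0.711.
streptomycin: C1V1 = C2V2 → 45.9 µg/mL × 711 mL ÷ 16400 µg/mL = 1.99 mL
gentamicin: V = C2·V2/C1 = 16.9 µg/mL × 711 mL ÷ 1920 µg/mL = 6.26 mL
zinc sulfate: C1V1 = C2V2 → 0.183 mM × 711 mL ÷ 8.24 mM = 15.79 mL
nicotinic acid: 17.3 mg/L × 0.711 L = 12.30 mg
L-arginine: 0.791 g/L × 0.711 L = 0.56 g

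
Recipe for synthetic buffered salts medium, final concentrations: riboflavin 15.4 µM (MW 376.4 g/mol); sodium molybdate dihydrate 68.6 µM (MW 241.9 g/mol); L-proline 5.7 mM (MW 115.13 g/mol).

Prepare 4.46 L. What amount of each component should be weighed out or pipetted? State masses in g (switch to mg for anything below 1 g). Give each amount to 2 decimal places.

riboflavin 25.85 mg; sodium molybdate dihydrate 74.01 mg; L-proline 2.93 g

Working volume: 4.46 L.
riboflavin: 15.4 µmol/L × 376.4 g/mol × 4.46 L ÷ 1000 = 25.85 mg
sodium molybdate dihydrate: 68.6 µmol/L × 241.9 g/mol × 4.46 L ÷ 1000 = 74.01 mg
L-proline: 5.7 mmol/L × 115.13 g/mol × 4.46 L ÷ 1000 = 2.93 g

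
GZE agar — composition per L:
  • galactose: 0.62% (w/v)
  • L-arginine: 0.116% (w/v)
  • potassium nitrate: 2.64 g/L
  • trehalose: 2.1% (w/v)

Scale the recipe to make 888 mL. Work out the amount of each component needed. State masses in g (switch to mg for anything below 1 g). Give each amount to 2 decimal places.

Working volume: 888 mL = 0.888 L.
galactose: 0.62 g per 100 mL × 888 mL ÷ 100 = 5.51 g
L-arginine: 0.116% w/v = 1.16 g/L → 1.16 × 0.888 L = 1.03 g
potassium nitrate: 2.64 g/L × 0.888 L = 2.34 g
trehalose: 2.1 g per 100 mL × 888 mL ÷ 100 = 18.65 g

galactose 5.51 g; L-arginine 1.03 g; potassium nitrate 2.34 g; trehalose 18.65 g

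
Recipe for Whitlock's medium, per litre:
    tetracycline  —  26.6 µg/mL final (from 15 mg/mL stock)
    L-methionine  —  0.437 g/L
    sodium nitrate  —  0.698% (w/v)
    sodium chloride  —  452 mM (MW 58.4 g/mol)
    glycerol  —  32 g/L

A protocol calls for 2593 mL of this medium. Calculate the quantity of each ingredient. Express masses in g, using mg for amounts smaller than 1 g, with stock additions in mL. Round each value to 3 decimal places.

tetracycline 4.598 mL; L-methionine 1.133 g; sodium nitrate 18.099 g; sodium chloride 68.447 g; glycerol 82.976 g

Scale factor relative to 1 L: 2.593.
tetracycline: V = C2·V2/C1 = 26.6 µg/mL × 2593 mL ÷ 15000 µg/mL = 4.598 mL
L-methionine: 0.437 g/L × 2.593 L = 1.133 g
sodium nitrate: 0.698 g per 100 mL × 2593 mL ÷ 100 = 18.099 g
sodium chloride: 452 mmol/L × 58.4 g/mol × 2.593 L ÷ 1000 = 68.447 g
glycerol: 32 g/L × 2.593 L = 82.976 g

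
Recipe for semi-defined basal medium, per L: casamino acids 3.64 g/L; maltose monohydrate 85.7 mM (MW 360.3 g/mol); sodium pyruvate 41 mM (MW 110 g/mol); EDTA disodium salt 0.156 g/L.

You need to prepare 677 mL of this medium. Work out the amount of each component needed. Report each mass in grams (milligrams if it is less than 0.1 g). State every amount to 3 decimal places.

casamino acids 2.464 g; maltose monohydrate 20.904 g; sodium pyruvate 3.053 g; EDTA disodium salt 0.106 g

Working volume: 677 mL = 0.677 L.
casamino acids: 3.64 g/L × 0.677 L = 2.464 g
maltose monohydrate: 85.7 mmol/L × 360.3 g/mol × 0.677 L ÷ 1000 = 20.904 g
sodium pyruvate: 41 mmol/L × 110 g/mol × 0.677 L ÷ 1000 = 3.053 g
EDTA disodium salt: 0.156 g/L × 0.677 L = 0.106 g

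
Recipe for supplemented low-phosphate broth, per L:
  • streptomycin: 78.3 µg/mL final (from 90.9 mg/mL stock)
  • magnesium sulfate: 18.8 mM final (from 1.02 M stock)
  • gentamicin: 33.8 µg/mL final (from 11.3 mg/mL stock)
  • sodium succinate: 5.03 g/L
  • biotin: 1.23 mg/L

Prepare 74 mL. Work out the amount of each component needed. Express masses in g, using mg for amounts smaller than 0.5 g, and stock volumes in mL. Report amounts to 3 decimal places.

Working volume: 74 mL = 0.074 L.
streptomycin: dilute stock: 78.3 µg/mL × 74 mL ÷ 90900 µg/mL = 0.064 mL
magnesium sulfate: dilute stock: 18.8 mM × 74 mL ÷ 1020 mM = 1.364 mL
gentamicin: V = C2·V2/C1 = 33.8 µg/mL × 74 mL ÷ 11300 µg/mL = 0.221 mL
sodium succinate: 5.03 g/L × 0.074 L = 0.37222 g = 372.220 mg
biotin: 1.23 mg/L × 0.074 L = 0.091 mg

streptomycin 0.064 mL; magnesium sulfate 1.364 mL; gentamicin 0.221 mL; sodium succinate 372.220 mg; biotin 0.091 mg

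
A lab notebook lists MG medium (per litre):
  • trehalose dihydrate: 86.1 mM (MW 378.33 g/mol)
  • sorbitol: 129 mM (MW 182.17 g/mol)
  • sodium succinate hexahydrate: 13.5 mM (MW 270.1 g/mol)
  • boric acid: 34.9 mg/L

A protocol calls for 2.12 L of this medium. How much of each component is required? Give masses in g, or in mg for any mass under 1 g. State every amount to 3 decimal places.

Scale factor relative to 1 L: 2.12.
trehalose dihydrate: 86.1 mmol/L × 378.33 g/mol × 2.12 L ÷ 1000 = 69.057 g
sorbitol: 129 mmol/L × 182.17 g/mol × 2.12 L ÷ 1000 = 49.820 g
sodium succinate hexahydrate: 13.5 mmol/L × 270.1 g/mol × 2.12 L ÷ 1000 = 7.730 g
boric acid: 34.9 mg/L × 2.12 L = 73.988 mg

trehalose dihydrate 69.057 g; sorbitol 49.820 g; sodium succinate hexahydrate 7.730 g; boric acid 73.988 mg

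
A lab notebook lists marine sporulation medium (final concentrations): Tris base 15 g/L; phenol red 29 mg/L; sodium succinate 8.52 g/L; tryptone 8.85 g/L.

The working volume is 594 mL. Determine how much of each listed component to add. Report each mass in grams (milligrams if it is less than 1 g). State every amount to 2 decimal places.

Scale factor relative to 1 L: 0.594.
Tris base: 15 g/L × 0.594 L = 8.91 g
phenol red: 29 mg/L × 0.594 L = 17.23 mg
sodium succinate: 8.52 g/L × 0.594 L = 5.06 g
tryptone: 8.85 g/L × 0.594 L = 5.26 g

Tris base 8.91 g; phenol red 17.23 mg; sodium succinate 5.06 g; tryptone 5.26 g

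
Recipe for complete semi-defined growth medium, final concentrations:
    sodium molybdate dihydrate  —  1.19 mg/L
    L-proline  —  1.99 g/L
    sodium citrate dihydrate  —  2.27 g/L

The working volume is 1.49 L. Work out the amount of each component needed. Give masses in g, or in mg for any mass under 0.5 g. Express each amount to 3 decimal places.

Scale factor relative to 1 L: 1.49.
sodium molybdate dihydrate: 1.19 mg/L × 1.49 L = 1.773 mg
L-proline: 1.99 g/L × 1.49 L = 2.965 g
sodium citrate dihydrate: 2.27 g/L × 1.49 L = 3.382 g

sodium molybdate dihydrate 1.773 mg; L-proline 2.965 g; sodium citrate dihydrate 3.382 g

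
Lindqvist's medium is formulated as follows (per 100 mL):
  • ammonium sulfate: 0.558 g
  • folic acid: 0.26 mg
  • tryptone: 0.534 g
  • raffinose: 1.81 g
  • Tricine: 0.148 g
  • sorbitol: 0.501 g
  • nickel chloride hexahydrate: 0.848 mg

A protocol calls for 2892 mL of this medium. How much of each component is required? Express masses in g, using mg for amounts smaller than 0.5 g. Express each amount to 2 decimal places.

ammonium sulfate 16.14 g; folic acid 7.52 mg; tryptone 15.44 g; raffinose 52.35 g; Tricine 4.28 g; sorbitol 14.49 g; nickel chloride hexahydrate 24.52 mg

Ratio of target to recipe volume: 2892 / 100 = 28.92.
ammonium sulfate: 0.558 g × (2892 mL / 100 mL) = 16.14 g
folic acid: 0.26 mg × (2892 mL / 100 mL) = 7.52 mg
tryptone: 0.534 g × (2892 mL / 100 mL) = 15.44 g
raffinose: 1.81 g × (2892 mL / 100 mL) = 52.35 g
Tricine: 0.148 g × (2892 mL / 100 mL) = 4.28 g
sorbitol: 0.501 g × (2892 mL / 100 mL) = 14.49 g
nickel chloride hexahydrate: 0.848 mg × (2892 mL / 100 mL) = 24.52 mg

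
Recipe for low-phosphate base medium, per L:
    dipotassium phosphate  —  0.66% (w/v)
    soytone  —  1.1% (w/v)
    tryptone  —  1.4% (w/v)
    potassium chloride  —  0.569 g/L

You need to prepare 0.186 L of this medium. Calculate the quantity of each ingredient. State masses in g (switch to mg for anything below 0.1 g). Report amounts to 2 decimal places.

Working volume: 0.186 L.
dipotassium phosphate: 0.66 g per 100 mL × 186 mL ÷ 100 = 1.23 g
soytone: 1.1 g per 100 mL × 186 mL ÷ 100 = 2.05 g
tryptone: 1.4 g per 100 mL × 186 mL ÷ 100 = 2.60 g
potassium chloride: 0.569 g/L × 0.186 L = 0.11 g

dipotassium phosphate 1.23 g; soytone 2.05 g; tryptone 2.60 g; potassium chloride 0.11 g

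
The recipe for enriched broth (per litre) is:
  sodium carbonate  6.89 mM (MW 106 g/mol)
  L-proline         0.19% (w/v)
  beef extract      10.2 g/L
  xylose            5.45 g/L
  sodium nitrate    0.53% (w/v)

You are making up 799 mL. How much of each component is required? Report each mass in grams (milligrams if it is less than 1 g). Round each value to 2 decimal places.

sodium carbonate 583.54 mg; L-proline 1.52 g; beef extract 8.15 g; xylose 4.35 g; sodium nitrate 4.23 g

Scale factor relative to 1 L: 0.799.
sodium carbonate: 6.89 mmol/L × 106 mg/mmol × 0.799 L = 583.54 mg
L-proline: 0.19% w/v = 1.9 g/L → 1.9 × 0.799 L = 1.52 g
beef extract: 10.2 g/L × 0.799 L = 8.15 g
xylose: 5.45 g/L × 0.799 L = 4.35 g
sodium nitrate: 0.53% w/v = 5.3 g/L → 5.3 × 0.799 L = 4.23 g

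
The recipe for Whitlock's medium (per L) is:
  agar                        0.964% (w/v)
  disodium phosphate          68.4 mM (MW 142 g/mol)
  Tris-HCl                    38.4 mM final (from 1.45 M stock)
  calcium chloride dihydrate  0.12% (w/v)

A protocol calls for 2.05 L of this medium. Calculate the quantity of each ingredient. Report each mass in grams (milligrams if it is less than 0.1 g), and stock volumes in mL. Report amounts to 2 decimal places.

agar 19.76 g; disodium phosphate 19.91 g; Tris-HCl 54.29 mL; calcium chloride dihydrate 2.46 g

Scale factor relative to 1 L: 2.05.
agar: 0.964 g per 100 mL × 2050 mL ÷ 100 = 19.76 g
disodium phosphate: 68.4 mmol/L × 142 g/mol × 2.05 L ÷ 1000 = 19.91 g
Tris-HCl: V = C2·V2/C1 = 38.4 mM × 2050 mL ÷ 1450 mM = 54.29 mL
calcium chloride dihydrate: 0.12 g per 100 mL × 2050 mL ÷ 100 = 2.46 g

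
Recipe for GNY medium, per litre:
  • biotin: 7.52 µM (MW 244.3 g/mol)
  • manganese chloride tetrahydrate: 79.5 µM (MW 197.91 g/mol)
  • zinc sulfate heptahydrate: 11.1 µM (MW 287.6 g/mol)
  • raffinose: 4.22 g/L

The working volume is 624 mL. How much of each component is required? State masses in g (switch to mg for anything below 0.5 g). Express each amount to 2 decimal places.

Target volume = 624 mL = 0.624 L.
biotin: 7.52 µmol/L × 244.3 g/mol × 0.624 L ÷ 1000 = 1.15 mg
manganese chloride tetrahydrate: 79.5 µmol/L × 197.91 g/mol × 0.624 L ÷ 1000 = 9.82 mg
zinc sulfate heptahydrate: 11.1 µmol/L × 287.6 g/mol × 0.624 L ÷ 1000 = 1.99 mg
raffinose: 4.22 g/L × 0.624 L = 2.63 g

biotin 1.15 mg; manganese chloride tetrahydrate 9.82 mg; zinc sulfate heptahydrate 1.99 mg; raffinose 2.63 g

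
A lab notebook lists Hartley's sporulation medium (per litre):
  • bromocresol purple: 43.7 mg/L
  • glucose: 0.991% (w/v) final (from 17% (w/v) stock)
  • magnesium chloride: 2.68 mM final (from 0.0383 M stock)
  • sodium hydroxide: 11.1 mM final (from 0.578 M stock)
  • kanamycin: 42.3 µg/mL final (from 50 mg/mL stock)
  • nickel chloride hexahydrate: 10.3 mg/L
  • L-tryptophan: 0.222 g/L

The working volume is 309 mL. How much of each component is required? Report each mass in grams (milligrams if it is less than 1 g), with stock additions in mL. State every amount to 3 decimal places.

bromocresol purple 13.503 mg; glucose 18.013 mL; magnesium chloride 21.622 mL; sodium hydroxide 5.934 mL; kanamycin 0.261 mL; nickel chloride hexahydrate 3.183 mg; L-tryptophan 68.598 mg

Target volume = 309 mL = 0.309 L.
bromocresol purple: 43.7 mg/L × 0.309 L = 13.503 mg
glucose: C1V1 = C2V2 → 0.991% ÷ 17% × 309 mL = 18.013 mL
magnesium chloride: dilute stock: 2.68 mM × 309 mL ÷ 38.3 mM = 21.622 mL
sodium hydroxide: V = C2·V2/C1 = 11.1 mM × 309 mL ÷ 578 mM = 5.934 mL
kanamycin: C1V1 = C2V2 → 42.3 µg/mL × 309 mL ÷ 50000 µg/mL = 0.261 mL
nickel chloride hexahydrate: 10.3 mg/L × 0.309 L = 3.183 mg
L-tryptophan: 0.222 g/L × 0.309 L = 0.068598 g = 68.598 mg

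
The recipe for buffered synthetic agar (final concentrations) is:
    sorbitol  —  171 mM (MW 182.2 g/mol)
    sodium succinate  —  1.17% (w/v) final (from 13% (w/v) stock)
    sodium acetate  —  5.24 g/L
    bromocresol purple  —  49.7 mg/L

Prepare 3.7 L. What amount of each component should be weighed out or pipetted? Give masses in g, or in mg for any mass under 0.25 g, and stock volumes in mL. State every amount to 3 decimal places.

sorbitol 115.278 g; sodium succinate 333.000 mL; sodium acetate 19.388 g; bromocresol purple 183.890 mg

Working volume: 3.7 L.
sorbitol: 171 mmol/L × 182.2 g/mol × 3.7 L ÷ 1000 = 115.278 g
sodium succinate: C1V1 = C2V2 → 1.17% ÷ 13% × 3700 mL = 333.000 mL
sodium acetate: 5.24 g/L × 3.7 L = 19.388 g
bromocresol purple: 49.7 mg/L × 3.7 L = 183.890 mg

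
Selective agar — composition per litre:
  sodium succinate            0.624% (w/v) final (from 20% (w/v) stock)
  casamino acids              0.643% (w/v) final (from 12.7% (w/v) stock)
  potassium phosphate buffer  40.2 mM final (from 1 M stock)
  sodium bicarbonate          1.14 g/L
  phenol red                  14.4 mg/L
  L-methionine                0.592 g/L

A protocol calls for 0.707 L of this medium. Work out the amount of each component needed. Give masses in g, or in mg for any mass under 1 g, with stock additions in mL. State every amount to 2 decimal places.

sodium succinate 22.06 mL; casamino acids 35.80 mL; potassium phosphate buffer 28.42 mL; sodium bicarbonate 805.98 mg; phenol red 10.18 mg; L-methionine 418.54 mg

Scale factor relative to 1 L: 0.707.
sodium succinate: dilute stock: 0.624% ÷ 20% × 707 mL = 22.06 mL
casamino acids: V = C2·V2/C1 = 0.643% ÷ 12.7% × 707 mL = 35.80 mL
potassium phosphate buffer: V = C2·V2/C1 = 40.2 mM × 707 mL ÷ 1000 mM = 28.42 mL
sodium bicarbonate: 1.14 g/L × 0.707 L = 0.80598 g = 805.98 mg
phenol red: 14.4 mg/L × 0.707 L = 10.18 mg
L-methionine: 0.592 g/L × 0.707 L = 0.418544 g = 418.54 mg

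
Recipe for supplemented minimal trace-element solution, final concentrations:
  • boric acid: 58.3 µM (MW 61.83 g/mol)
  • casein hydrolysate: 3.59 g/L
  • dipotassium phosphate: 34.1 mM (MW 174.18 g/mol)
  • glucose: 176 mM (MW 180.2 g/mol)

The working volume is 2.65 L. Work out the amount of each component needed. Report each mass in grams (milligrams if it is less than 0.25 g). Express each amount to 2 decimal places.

boric acid 9.55 mg; casein hydrolysate 9.51 g; dipotassium phosphate 15.74 g; glucose 84.05 g

Working volume: 2.65 L.
boric acid: 58.3 µmol/L × 61.83 g/mol × 2.65 L ÷ 1000 = 9.55 mg
casein hydrolysate: 3.59 g/L × 2.65 L = 9.51 g
dipotassium phosphate: 34.1 mmol/L × 174.18 g/mol × 2.65 L ÷ 1000 = 15.74 g
glucose: 176 mmol/L × 180.2 g/mol × 2.65 L ÷ 1000 = 84.05 g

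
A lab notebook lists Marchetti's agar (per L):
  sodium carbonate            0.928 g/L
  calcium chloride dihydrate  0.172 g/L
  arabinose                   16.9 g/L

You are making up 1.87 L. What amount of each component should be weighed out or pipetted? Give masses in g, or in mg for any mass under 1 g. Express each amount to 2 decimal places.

Scale factor relative to 1 L: 1.87.
sodium carbonate: 0.928 g/L × 1.87 L = 1.74 g
calcium chloride dihydrate: 0.172 g/L × 1.87 L = 0.32164 g = 321.64 mg
arabinose: 16.9 g/L × 1.87 L = 31.60 g

sodium carbonate 1.74 g; calcium chloride dihydrate 321.64 mg; arabinose 31.60 g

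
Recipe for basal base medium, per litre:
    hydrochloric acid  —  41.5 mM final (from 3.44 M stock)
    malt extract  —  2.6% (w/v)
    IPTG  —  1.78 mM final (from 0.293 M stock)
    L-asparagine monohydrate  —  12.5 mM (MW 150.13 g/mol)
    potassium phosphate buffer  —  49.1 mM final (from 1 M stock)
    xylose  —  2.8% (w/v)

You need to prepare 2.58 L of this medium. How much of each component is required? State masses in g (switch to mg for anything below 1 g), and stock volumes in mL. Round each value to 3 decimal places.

Working volume: 2.58 L.
hydrochloric acid: V = C2·V2/C1 = 41.5 mM × 2580 mL ÷ 3440 mM = 31.125 mL
malt extract: 2.6 g per 100 mL × 2580 mL ÷ 100 = 67.080 g
IPTG: V = C2·V2/C1 = 1.78 mM × 2580 mL ÷ 293 mM = 15.674 mL
L-asparagine monohydrate: 12.5 mmol/L × 150.13 g/mol × 2.58 L ÷ 1000 = 4.842 g
potassium phosphate buffer: dilute stock: 49.1 mM × 2580 mL ÷ 1000 mM = 126.678 mL
xylose: 2.8% w/v = 28 g/L → 28 × 2.58 L = 72.240 g

hydrochloric acid 31.125 mL; malt extract 67.080 g; IPTG 15.674 mL; L-asparagine monohydrate 4.842 g; potassium phosphate buffer 126.678 mL; xylose 72.240 g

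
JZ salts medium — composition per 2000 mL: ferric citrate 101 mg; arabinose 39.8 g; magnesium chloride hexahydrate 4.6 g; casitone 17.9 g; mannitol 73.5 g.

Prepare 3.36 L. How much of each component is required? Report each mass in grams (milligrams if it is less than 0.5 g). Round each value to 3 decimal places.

ferric citrate 169.680 mg; arabinose 66.864 g; magnesium chloride hexahydrate 7.728 g; casitone 30.072 g; mannitol 123.480 g

Ratio of target to recipe volume: 3360 / 2000 = 1.68.
ferric citrate: 101 mg × (3360 mL / 2000 mL) = 169.680 mg
arabinose: 39.8 g × (3360 mL / 2000 mL) = 66.864 g
magnesium chloride hexahydrate: 4.6 g × (3360 mL / 2000 mL) = 7.728 g
casitone: 17.9 g × (3360 mL / 2000 mL) = 30.072 g
mannitol: 73.5 g × (3360 mL / 2000 mL) = 123.480 g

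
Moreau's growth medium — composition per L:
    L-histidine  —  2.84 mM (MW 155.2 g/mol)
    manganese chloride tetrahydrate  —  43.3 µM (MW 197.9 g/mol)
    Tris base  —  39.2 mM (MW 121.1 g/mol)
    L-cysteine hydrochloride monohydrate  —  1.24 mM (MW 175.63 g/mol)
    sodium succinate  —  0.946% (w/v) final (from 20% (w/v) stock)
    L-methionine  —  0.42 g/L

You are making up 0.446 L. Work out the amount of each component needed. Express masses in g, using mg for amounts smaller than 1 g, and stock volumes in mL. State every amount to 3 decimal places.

L-histidine 196.583 mg; manganese chloride tetrahydrate 3.822 mg; Tris base 2.117 g; L-cysteine hydrochloride monohydrate 97.130 mg; sodium succinate 21.096 mL; L-methionine 187.320 mg

Working volume: 0.446 L.
L-histidine: 2.84 mmol/L × 155.2 mg/mmol × 0.446 L = 196.583 mg
manganese chloride tetrahydrate: 43.3 µmol/L × 197.9 g/mol × 0.446 L ÷ 1000 = 3.822 mg
Tris base: 39.2 mmol/L × 121.1 g/mol × 0.446 L ÷ 1000 = 2.117 g
L-cysteine hydrochloride monohydrate: 1.24 mmol/L × 175.63 mg/mmol × 0.446 L = 97.130 mg
sodium succinate: dilute stock: 0.946% ÷ 20% × 446 mL = 21.096 mL
L-methionine: 0.42 g/L × 0.446 L = 0.18732 g = 187.320 mg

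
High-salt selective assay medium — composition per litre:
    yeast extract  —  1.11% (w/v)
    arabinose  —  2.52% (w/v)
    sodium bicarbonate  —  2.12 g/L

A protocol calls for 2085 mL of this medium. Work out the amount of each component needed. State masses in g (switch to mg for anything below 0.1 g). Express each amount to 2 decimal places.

Scale factor relative to 1 L: 2.085.
yeast extract: 1.11% w/v = 11.1 g/L → 11.1 × 2.085 L = 23.14 g
arabinose: 2.52% w/v = 25.2 g/L → 25.2 × 2.085 L = 52.54 g
sodium bicarbonate: 2.12 g/L × 2.085 L = 4.42 g

yeast extract 23.14 g; arabinose 52.54 g; sodium bicarbonate 4.42 g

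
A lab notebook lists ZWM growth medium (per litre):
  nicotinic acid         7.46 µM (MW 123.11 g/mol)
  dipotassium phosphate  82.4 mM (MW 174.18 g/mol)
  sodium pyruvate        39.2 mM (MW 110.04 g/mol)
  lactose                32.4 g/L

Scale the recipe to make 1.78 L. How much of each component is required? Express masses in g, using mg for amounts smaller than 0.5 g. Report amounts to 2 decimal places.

nicotinic acid 1.63 mg; dipotassium phosphate 25.55 g; sodium pyruvate 7.68 g; lactose 57.67 g

Scale factor relative to 1 L: 1.78.
nicotinic acid: 7.46 µmol/L × 123.11 g/mol × 1.78 L ÷ 1000 = 1.63 mg
dipotassium phosphate: 82.4 mmol/L × 174.18 g/mol × 1.78 L ÷ 1000 = 25.55 g
sodium pyruvate: 39.2 mmol/L × 110.04 g/mol × 1.78 L ÷ 1000 = 7.68 g
lactose: 32.4 g/L × 1.78 L = 57.67 g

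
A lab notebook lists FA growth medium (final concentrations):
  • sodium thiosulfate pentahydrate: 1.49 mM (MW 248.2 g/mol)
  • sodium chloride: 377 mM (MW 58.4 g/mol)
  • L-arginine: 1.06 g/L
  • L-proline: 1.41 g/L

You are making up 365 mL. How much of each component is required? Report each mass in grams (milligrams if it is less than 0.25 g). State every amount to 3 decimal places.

Target volume = 365 mL = 0.365 L.
sodium thiosulfate pentahydrate: 1.49 mmol/L × 248.2 mg/mmol × 0.365 L = 134.984 mg
sodium chloride: 377 mmol/L × 58.4 g/mol × 0.365 L ÷ 1000 = 8.036 g
L-arginine: 1.06 g/L × 0.365 L = 0.387 g
L-proline: 1.41 g/L × 0.365 L = 0.515 g

sodium thiosulfate pentahydrate 134.984 mg; sodium chloride 8.036 g; L-arginine 0.387 g; L-proline 0.515 g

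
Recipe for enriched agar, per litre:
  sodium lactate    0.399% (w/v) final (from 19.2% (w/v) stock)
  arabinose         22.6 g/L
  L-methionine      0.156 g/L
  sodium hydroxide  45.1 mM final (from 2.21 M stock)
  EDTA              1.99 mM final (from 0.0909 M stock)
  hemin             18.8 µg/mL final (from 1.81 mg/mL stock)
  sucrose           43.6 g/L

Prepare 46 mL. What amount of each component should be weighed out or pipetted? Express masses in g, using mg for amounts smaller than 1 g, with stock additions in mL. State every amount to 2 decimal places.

sodium lactate 0.96 mL; arabinose 1.04 g; L-methionine 7.18 mg; sodium hydroxide 0.94 mL; EDTA 1.01 mL; hemin 0.48 mL; sucrose 2.01 g

Scale factor relative to 1 L: 0.046.
sodium lactate: dilute stock: 0.399% ÷ 19.2% × 46 mL = 0.96 mL
arabinose: 22.6 g/L × 0.046 L = 1.04 g
L-methionine: 0.156 g/L × 0.046 L = 0.007176 g = 7.18 mg
sodium hydroxide: C1V1 = C2V2 → 45.1 mM × 46 mL ÷ 2210 mM = 0.94 mL
EDTA: C1V1 = C2V2 → 1.99 mM × 46 mL ÷ 90.9 mM = 1.01 mL
hemin: C1V1 = C2V2 → 18.8 µg/mL × 46 mL ÷ 1810 µg/mL = 0.48 mL
sucrose: 43.6 g/L × 0.046 L = 2.01 g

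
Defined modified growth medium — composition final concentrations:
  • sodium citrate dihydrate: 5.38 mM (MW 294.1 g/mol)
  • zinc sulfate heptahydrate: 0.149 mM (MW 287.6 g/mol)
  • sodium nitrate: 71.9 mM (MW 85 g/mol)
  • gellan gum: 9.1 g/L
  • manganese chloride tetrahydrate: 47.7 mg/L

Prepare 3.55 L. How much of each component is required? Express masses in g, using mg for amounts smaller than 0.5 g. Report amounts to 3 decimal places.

sodium citrate dihydrate 5.617 g; zinc sulfate heptahydrate 152.126 mg; sodium nitrate 21.696 g; gellan gum 32.305 g; manganese chloride tetrahydrate 169.335 mg

Working volume: 3.55 L.
sodium citrate dihydrate: 5.38 mmol/L × 294.1 g/mol × 3.55 L ÷ 1000 = 5.617 g
zinc sulfate heptahydrate: 0.149 mmol/L × 287.6 mg/mmol × 3.55 L = 152.126 mg
sodium nitrate: 71.9 mmol/L × 85 g/mol × 3.55 L ÷ 1000 = 21.696 g
gellan gum: 9.1 g/L × 3.55 L = 32.305 g
manganese chloride tetrahydrate: 47.7 mg/L × 3.55 L = 169.335 mg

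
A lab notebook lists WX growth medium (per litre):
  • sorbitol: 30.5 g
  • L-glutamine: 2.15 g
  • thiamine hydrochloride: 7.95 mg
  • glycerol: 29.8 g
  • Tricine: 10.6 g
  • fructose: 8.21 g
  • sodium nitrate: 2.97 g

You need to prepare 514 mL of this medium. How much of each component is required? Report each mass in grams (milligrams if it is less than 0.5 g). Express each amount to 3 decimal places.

sorbitol 15.677 g; L-glutamine 1.105 g; thiamine hydrochloride 4.086 mg; glycerol 15.317 g; Tricine 5.448 g; fructose 4.220 g; sodium nitrate 1.527 g

Ratio of target to recipe volume: 514 / 1000 = 0.514.
sorbitol: 30.5 g × (514 mL / 1000 mL) = 15.677 g
L-glutamine: 2.15 g × (514 mL / 1000 mL) = 1.105 g
thiamine hydrochloride: 7.95 mg × (514 mL / 1000 mL) = 4.086 mg
glycerol: 29.8 g × (514 mL / 1000 mL) = 15.317 g
Tricine: 10.6 g × (514 mL / 1000 mL) = 5.448 g
fructose: 8.21 g × (514 mL / 1000 mL) = 4.220 g
sodium nitrate: 2.97 g × (514 mL / 1000 mL) = 1.527 g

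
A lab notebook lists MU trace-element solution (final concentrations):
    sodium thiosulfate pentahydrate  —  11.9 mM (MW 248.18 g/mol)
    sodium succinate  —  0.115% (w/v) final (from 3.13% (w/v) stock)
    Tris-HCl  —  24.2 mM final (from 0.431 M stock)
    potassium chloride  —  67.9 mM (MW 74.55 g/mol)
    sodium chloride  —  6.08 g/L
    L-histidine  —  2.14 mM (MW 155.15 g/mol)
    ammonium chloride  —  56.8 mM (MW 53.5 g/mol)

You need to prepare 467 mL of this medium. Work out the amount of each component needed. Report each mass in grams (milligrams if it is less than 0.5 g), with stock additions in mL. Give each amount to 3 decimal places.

sodium thiosulfate pentahydrate 1.379 g; sodium succinate 17.158 mL; Tris-HCl 26.221 mL; potassium chloride 2.364 g; sodium chloride 2.839 g; L-histidine 155.054 mg; ammonium chloride 1.419 g

Working volume: 467 mL = 0.467 L.
sodium thiosulfate pentahydrate: 11.9 mmol/L × 248.18 g/mol × 0.467 L ÷ 1000 = 1.379 g
sodium succinate: C1V1 = C2V2 → 0.115% ÷ 3.13% × 467 mL = 17.158 mL
Tris-HCl: C1V1 = C2V2 → 24.2 mM × 467 mL ÷ 431 mM = 26.221 mL
potassium chloride: 67.9 mmol/L × 74.55 g/mol × 0.467 L ÷ 1000 = 2.364 g
sodium chloride: 6.08 g/L × 0.467 L = 2.839 g
L-histidine: 2.14 mmol/L × 155.15 mg/mmol × 0.467 L = 155.054 mg
ammonium chloride: 56.8 mmol/L × 53.5 g/mol × 0.467 L ÷ 1000 = 1.419 g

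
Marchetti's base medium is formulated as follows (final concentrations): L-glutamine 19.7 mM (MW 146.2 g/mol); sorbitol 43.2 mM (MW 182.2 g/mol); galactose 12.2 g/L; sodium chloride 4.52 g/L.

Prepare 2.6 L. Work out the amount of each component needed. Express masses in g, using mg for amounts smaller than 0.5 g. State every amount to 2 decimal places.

Working volume: 2.6 L.
L-glutamine: 19.7 mmol/L × 146.2 g/mol × 2.6 L ÷ 1000 = 7.49 g
sorbitol: 43.2 mmol/L × 182.2 g/mol × 2.6 L ÷ 1000 = 20.46 g
galactose: 12.2 g/L × 2.6 L = 31.72 g
sodium chloride: 4.52 g/L × 2.6 L = 11.75 g

L-glutamine 7.49 g; sorbitol 20.46 g; galactose 31.72 g; sodium chloride 11.75 g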